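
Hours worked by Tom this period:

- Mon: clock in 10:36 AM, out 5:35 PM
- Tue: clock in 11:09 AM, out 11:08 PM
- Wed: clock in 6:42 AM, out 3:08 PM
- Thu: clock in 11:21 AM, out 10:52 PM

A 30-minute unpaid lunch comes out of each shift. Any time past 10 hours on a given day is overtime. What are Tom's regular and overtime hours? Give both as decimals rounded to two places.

Mon: 10:36 AM–5:35 PM = 6 h 59 min; less 30 min break → 6 h 29 min
Tue: 11:09 AM–11:08 PM = 11 h 59 min; less 30 min break → 11 h 29 min
Wed: 6:42 AM–3:08 PM = 8 h 26 min; less 30 min break → 7 h 56 min
Thu: 11:21 AM–10:52 PM = 11 h 31 min; less 30 min break → 11 h 1 min
Mon reg 6 h 29 min / OT 0 h 0 min; Tue reg 10 h 0 min / OT 1 h 29 min; Wed reg 7 h 56 min / OT 0 h 0 min; Thu reg 10 h 0 min / OT 1 h 1 min.
Totals: regular 34 h 25 min, overtime 2 h 30 min.

Regular 34.42 hours, overtime 2.50 hours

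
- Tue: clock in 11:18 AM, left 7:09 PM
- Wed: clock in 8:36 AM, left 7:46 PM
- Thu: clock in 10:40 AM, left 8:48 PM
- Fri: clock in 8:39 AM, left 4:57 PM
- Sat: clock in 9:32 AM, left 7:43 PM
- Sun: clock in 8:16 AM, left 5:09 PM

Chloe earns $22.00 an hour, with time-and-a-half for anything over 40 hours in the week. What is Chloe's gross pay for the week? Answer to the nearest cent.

Tue: 11:18 AM–7:09 PM = 7 h 51 min
Wed: 8:36 AM–7:46 PM = 11 h 10 min
Thu: 10:40 AM–8:48 PM = 10 h 8 min
Fri: 8:39 AM–4:57 PM = 8 h 18 min
Sat: 9:32 AM–7:43 PM = 10 h 11 min
Sun: 8:16 AM–5:09 PM = 8 h 53 min
Total worked: 56 h 31 min = 3391 min.
Regular 40 h 0 min = 2400 min at $22.00/h; overtime 16 h 31 min = 991 min at $33.00/h.
Pay = (2400 × $22.00 + 991 × $33.00) ÷ 60 = $1425.05.

$1425.05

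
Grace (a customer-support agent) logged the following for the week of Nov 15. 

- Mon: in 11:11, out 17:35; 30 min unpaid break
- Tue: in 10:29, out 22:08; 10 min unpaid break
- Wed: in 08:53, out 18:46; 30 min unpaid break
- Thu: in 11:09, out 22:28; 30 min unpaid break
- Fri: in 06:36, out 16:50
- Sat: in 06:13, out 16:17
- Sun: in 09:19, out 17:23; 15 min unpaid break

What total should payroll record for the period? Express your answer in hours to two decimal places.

Mon: 11:11–17:35 = 6 h 24 min; less 30 min break → 5 h 54 min
Tue: 10:29–22:08 = 11 h 39 min; less 10 min break → 11 h 29 min
Wed: 08:53–18:46 = 9 h 53 min; less 30 min break → 9 h 23 min
Thu: 11:09–22:28 = 11 h 19 min; less 30 min break → 10 h 49 min
Fri: 06:36–16:50 = 10 h 14 min
Sat: 06:13–16:17 = 10 h 4 min
Sun: 09:19–17:23 = 8 h 4 min; less 15 min break → 7 h 49 min
Total: 5 h 54 min + 11 h 29 min + 9 h 23 min + 10 h 49 min + 10 h 14 min + 10 h 4 min + 7 h 49 min = 65 h 42 min.

65.70 hours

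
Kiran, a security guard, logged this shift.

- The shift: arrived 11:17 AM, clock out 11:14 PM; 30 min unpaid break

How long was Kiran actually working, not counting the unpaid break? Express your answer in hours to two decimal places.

The shift: 11:17 AM–11:14 PM = 11 h 57 min; less 30 min break → 11 h 27 min

11.45 hours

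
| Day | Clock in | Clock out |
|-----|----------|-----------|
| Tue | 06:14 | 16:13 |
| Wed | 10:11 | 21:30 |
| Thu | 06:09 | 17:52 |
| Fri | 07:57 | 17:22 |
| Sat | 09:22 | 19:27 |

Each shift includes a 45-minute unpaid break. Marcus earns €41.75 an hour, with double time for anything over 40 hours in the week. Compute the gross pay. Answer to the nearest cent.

Tue: 06:14–16:13 = 9 h 59 min; less 45 min break → 9 h 14 min
Wed: 10:11–21:30 = 11 h 19 min; less 45 min break → 10 h 34 min
Thu: 06:09–17:52 = 11 h 43 min; less 45 min break → 10 h 58 min
Fri: 07:57–17:22 = 9 h 25 min; less 45 min break → 8 h 40 min
Sat: 09:22–19:27 = 10 h 5 min; less 45 min break → 9 h 20 min
Total worked: 48 h 46 min = 2926 min.
Regular 40 h 0 min = 2400 min at €41.75/h; overtime 8 h 46 min = 526 min at €83.50/h.
Pay = (2400 × €41.75 + 526 × €83.50) ÷ 60 = €2402.02.

€2402.02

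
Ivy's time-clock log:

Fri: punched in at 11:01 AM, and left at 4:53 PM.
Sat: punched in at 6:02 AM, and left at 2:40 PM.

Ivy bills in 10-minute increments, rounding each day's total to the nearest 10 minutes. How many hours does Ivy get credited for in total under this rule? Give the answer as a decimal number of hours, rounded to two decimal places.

Fri: 11:01 AM–4:53 PM = 5 h 52 min → rounds to 5 h 50 min
Sat: 6:02 AM–2:40 PM = 8 h 38 min → rounds to 8 h 40 min
Total credited: 14 h 30 min.

14.50 hours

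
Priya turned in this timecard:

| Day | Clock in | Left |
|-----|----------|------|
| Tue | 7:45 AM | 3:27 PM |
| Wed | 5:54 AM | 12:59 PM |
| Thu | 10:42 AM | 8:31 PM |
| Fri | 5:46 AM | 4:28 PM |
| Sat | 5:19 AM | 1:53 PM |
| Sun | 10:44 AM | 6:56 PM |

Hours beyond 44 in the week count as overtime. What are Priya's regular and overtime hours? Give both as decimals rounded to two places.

Tue: 7:45 AM–3:27 PM = 7 h 42 min
Wed: 5:54 AM–12:59 PM = 7 h 5 min
Thu: 10:42 AM–8:31 PM = 9 h 49 min
Fri: 5:46 AM–4:28 PM = 10 h 42 min
Sat: 5:19 AM–1:53 PM = 8 h 34 min
Sun: 10:44 AM–6:56 PM = 8 h 12 min
Total worked: 52 h 4 min = 52.07 h.
Threshold 44 h → overtime 8 h 4 min, regular 44 h 0 min.

Regular 44.00 hours, overtime 8.07 hours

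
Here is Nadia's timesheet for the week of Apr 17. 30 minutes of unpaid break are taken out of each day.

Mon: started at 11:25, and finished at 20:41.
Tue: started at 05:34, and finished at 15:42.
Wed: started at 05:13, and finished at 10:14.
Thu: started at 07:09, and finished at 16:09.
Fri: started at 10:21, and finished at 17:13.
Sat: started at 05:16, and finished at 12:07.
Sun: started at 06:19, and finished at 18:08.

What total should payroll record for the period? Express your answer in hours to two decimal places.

55.45 hours

Mon: 11:25–20:41 = 9 h 16 min; less 30 min break → 8 h 46 min
Tue: 05:34–15:42 = 10 h 8 min; less 30 min break → 9 h 38 min
Wed: 05:13–10:14 = 5 h 1 min; less 30 min break → 4 h 31 min
Thu: 07:09–16:09 = 9 h 0 min; less 30 min break → 8 h 30 min
Fri: 10:21–17:13 = 6 h 52 min; less 30 min break → 6 h 22 min
Sat: 05:16–12:07 = 6 h 51 min; less 30 min break → 6 h 21 min
Sun: 06:19–18:08 = 11 h 49 min; less 30 min break → 11 h 19 min
Total: 8 h 46 min + 9 h 38 min + 4 h 31 min + 8 h 30 min + 6 h 22 min + 6 h 21 min + 11 h 19 min = 55 h 27 min.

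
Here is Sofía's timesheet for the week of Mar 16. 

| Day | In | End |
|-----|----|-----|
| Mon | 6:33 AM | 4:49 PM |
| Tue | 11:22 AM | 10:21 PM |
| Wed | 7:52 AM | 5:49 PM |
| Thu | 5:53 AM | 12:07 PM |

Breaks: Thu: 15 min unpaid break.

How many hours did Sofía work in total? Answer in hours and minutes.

Mon: 6:33 AM–4:49 PM = 10 h 16 min
Tue: 11:22 AM–10:21 PM = 10 h 59 min
Wed: 7:52 AM–5:49 PM = 9 h 57 min
Thu: 5:53 AM–12:07 PM = 6 h 14 min; less 15 min break → 5 h 59 min
Total: 10 h 16 min + 10 h 59 min + 9 h 57 min + 5 h 59 min = 37 h 11 min.

37 h 11 min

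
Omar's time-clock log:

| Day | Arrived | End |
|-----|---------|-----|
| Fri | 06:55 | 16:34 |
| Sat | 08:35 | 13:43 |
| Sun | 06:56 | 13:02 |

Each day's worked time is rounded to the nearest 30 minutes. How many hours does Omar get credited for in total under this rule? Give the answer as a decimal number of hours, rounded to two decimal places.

20.50 hours

Fri: 06:55–16:34 = 9 h 39 min → rounds to 9 h 30 min
Sat: 08:35–13:43 = 5 h 8 min → rounds to 5 h 0 min
Sun: 06:56–13:02 = 6 h 6 min → rounds to 6 h 0 min
Total credited: 20 h 30 min.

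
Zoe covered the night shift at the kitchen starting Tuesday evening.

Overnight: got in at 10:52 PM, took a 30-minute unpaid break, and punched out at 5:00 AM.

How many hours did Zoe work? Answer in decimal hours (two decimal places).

5.63 hours

Overnight: 10:52 PM → midnight = 1 h 8 min; midnight → 5:00 AM = 5 h 0 min; span 6 h 8 min; less 30 min break → 5 h 38 min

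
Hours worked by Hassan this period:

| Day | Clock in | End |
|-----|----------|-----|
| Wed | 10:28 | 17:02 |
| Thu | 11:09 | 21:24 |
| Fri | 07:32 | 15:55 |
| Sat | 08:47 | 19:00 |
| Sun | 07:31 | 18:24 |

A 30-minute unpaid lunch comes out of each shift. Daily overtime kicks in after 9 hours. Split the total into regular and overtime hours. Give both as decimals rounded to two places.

Wed: 10:28–17:02 = 6 h 34 min; less 30 min break → 6 h 4 min
Thu: 11:09–21:24 = 10 h 15 min; less 30 min break → 9 h 45 min
Fri: 07:32–15:55 = 8 h 23 min; less 30 min break → 7 h 53 min
Sat: 08:47–19:00 = 10 h 13 min; less 30 min break → 9 h 43 min
Sun: 07:31–18:24 = 10 h 53 min; less 30 min break → 10 h 23 min
Wed reg 6 h 4 min / OT 0 h 0 min; Thu reg 9 h 0 min / OT 0 h 45 min; Fri reg 7 h 53 min / OT 0 h 0 min; Sat reg 9 h 0 min / OT 0 h 43 min; Sun reg 9 h 0 min / OT 1 h 23 min.
Totals: regular 40 h 57 min, overtime 2 h 51 min.

Regular 40.95 hours, overtime 2.85 hours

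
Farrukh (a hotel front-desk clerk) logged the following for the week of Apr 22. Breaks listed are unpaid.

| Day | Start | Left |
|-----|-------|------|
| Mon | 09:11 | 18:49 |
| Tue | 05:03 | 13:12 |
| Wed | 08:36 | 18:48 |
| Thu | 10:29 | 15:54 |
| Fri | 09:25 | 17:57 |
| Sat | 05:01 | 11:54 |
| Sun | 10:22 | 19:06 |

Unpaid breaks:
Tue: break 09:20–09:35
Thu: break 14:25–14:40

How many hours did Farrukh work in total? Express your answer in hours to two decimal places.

Mon: 09:11–18:49 = 9 h 38 min
Tue: 05:03–13:12 = 8 h 9 min; less 15 min break → 7 h 54 min
Wed: 08:36–18:48 = 10 h 12 min
Thu: 10:29–15:54 = 5 h 25 min; less 15 min break → 5 h 10 min
Fri: 09:25–17:57 = 8 h 32 min
Sat: 05:01–11:54 = 6 h 53 min
Sun: 10:22–19:06 = 8 h 44 min
Total: 9 h 38 min + 7 h 54 min + 10 h 12 min + 5 h 10 min + 8 h 32 min + 6 h 53 min + 8 h 44 min = 57 h 3 min.

57.05 hours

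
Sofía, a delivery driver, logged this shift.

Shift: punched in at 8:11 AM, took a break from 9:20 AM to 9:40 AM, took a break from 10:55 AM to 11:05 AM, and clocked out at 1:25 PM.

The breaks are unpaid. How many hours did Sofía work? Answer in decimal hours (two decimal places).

4.73 hours

Shift: 8:11 AM–1:25 PM = 5 h 14 min; less 30 min break → 4 h 44 min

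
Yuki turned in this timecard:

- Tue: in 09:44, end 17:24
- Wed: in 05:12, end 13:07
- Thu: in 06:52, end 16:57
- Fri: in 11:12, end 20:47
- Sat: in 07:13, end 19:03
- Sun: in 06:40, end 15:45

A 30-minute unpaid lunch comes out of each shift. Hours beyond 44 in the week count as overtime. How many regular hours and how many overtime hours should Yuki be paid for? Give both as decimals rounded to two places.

Regular 44.00 hours, overtime 9.17 hours

Tue: 09:44–17:24 = 7 h 40 min; less 30 min break → 7 h 10 min
Wed: 05:12–13:07 = 7 h 55 min; less 30 min break → 7 h 25 min
Thu: 06:52–16:57 = 10 h 5 min; less 30 min break → 9 h 35 min
Fri: 11:12–20:47 = 9 h 35 min; less 30 min break → 9 h 5 min
Sat: 07:13–19:03 = 11 h 50 min; less 30 min break → 11 h 20 min
Sun: 06:40–15:45 = 9 h 5 min; less 30 min break → 8 h 35 min
Total worked: 53 h 10 min = 53.17 h.
Threshold 44 h → overtime 9 h 10 min, regular 44 h 0 min.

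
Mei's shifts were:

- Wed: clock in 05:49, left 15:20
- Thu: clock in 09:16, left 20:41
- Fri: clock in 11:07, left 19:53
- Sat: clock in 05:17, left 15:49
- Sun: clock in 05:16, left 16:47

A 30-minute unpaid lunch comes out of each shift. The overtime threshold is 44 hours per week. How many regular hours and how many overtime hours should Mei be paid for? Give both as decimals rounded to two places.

Regular 44.00 hours, overtime 5.25 hours

Wed: 05:49–15:20 = 9 h 31 min; less 30 min break → 9 h 1 min
Thu: 09:16–20:41 = 11 h 25 min; less 30 min break → 10 h 55 min
Fri: 11:07–19:53 = 8 h 46 min; less 30 min break → 8 h 16 min
Sat: 05:17–15:49 = 10 h 32 min; less 30 min break → 10 h 2 min
Sun: 05:16–16:47 = 11 h 31 min; less 30 min break → 11 h 1 min
Total worked: 49 h 15 min = 49.25 h.
Threshold 44 h → overtime 5 h 15 min, regular 44 h 0 min.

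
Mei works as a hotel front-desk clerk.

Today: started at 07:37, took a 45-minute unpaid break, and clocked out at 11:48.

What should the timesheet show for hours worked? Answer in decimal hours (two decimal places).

Today: 07:37–11:48 = 4 h 11 min; less 45 min break → 3 h 26 min

3.43 hours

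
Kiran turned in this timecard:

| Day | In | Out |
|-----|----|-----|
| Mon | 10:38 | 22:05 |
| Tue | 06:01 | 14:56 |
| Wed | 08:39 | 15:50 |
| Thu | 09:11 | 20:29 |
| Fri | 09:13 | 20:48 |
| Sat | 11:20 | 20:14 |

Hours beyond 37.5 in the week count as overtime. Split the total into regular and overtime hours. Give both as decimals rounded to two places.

Mon: 10:38–22:05 = 11 h 27 min
Tue: 06:01–14:56 = 8 h 55 min
Wed: 08:39–15:50 = 7 h 11 min
Thu: 09:11–20:29 = 11 h 18 min
Fri: 09:13–20:48 = 11 h 35 min
Sat: 11:20–20:14 = 8 h 54 min
Total worked: 59 h 20 min = 59.33 h.
Threshold 37.5 h → overtime 21 h 50 min, regular 37 h 30 min.

Regular 37.50 hours, overtime 21.83 hours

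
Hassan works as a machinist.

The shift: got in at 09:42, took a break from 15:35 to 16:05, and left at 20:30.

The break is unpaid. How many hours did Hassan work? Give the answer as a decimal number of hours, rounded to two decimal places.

The shift: 09:42–20:30 = 10 h 48 min; less 30 min break → 10 h 18 min

10.30 hours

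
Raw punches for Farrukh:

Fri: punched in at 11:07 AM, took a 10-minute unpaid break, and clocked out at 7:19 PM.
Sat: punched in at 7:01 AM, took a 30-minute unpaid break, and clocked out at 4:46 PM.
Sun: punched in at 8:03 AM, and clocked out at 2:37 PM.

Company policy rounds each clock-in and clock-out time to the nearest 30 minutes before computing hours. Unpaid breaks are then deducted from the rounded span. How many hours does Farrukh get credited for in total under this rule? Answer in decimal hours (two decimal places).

Fri: in 11:07 AM→11:00 AM, out 7:19 PM→7:30 PM; 8 h 30 min − 10 min = 8 h 20 min
Sat: in 7:01 AM→7:00 AM, out 4:46 PM→5:00 PM; 10 h 0 min − 30 min = 9 h 30 min
Sun: in 8:03 AM→8:00 AM, out 2:37 PM→2:30 PM; 6 h 30 min
Total credited: 24 h 20 min.

24.33 hours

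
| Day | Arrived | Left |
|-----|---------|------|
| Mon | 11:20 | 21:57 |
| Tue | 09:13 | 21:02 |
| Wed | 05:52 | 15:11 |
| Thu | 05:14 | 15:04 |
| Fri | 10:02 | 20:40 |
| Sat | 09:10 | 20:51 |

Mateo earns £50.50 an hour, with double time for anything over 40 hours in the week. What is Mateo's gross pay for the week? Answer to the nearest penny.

Mon: 11:20–21:57 = 10 h 37 min
Tue: 09:13–21:02 = 11 h 49 min
Wed: 05:52–15:11 = 9 h 19 min
Thu: 05:14–15:04 = 9 h 50 min
Fri: 10:02–20:40 = 10 h 38 min
Sat: 09:10–20:51 = 11 h 41 min
Total worked: 63 h 54 min = 3834 min.
Regular 40 h 0 min = 2400 min at £50.50/h; overtime 23 h 54 min = 1434 min at £101.00/h.
Pay = (2400 × £50.50 + 1434 × £101.00) ÷ 60 = £4433.90.

£4433.90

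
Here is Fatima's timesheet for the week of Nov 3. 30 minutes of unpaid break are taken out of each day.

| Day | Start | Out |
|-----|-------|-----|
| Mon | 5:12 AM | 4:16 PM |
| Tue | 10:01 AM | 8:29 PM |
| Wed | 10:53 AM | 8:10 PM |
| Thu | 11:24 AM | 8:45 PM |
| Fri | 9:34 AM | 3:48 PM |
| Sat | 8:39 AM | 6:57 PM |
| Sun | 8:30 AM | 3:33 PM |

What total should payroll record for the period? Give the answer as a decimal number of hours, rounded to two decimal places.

60.25 hours

Mon: 5:12 AM–4:16 PM = 11 h 4 min; less 30 min break → 10 h 34 min
Tue: 10:01 AM–8:29 PM = 10 h 28 min; less 30 min break → 9 h 58 min
Wed: 10:53 AM–8:10 PM = 9 h 17 min; less 30 min break → 8 h 47 min
Thu: 11:24 AM–8:45 PM = 9 h 21 min; less 30 min break → 8 h 51 min
Fri: 9:34 AM–3:48 PM = 6 h 14 min; less 30 min break → 5 h 44 min
Sat: 8:39 AM–6:57 PM = 10 h 18 min; less 30 min break → 9 h 48 min
Sun: 8:30 AM–3:33 PM = 7 h 3 min; less 30 min break → 6 h 33 min
Total: 10 h 34 min + 9 h 58 min + 8 h 47 min + 8 h 51 min + 5 h 44 min + 9 h 48 min + 6 h 33 min = 60 h 15 min.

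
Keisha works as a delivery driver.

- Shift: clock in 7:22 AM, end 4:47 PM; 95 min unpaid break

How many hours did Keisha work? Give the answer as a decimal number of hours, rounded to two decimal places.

Shift: 7:22 AM–4:47 PM = 9 h 25 min; less 95 min break → 7 h 50 min

7.83 hours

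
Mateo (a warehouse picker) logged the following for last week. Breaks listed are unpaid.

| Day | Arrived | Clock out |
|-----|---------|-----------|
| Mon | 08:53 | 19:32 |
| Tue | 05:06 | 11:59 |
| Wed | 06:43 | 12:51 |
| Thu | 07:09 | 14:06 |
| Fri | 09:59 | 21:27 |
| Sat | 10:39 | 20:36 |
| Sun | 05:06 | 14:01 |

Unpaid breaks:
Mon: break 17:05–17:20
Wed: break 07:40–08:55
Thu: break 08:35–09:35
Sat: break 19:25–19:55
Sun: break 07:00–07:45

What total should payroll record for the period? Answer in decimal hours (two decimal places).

57.20 hours

Mon: 08:53–19:32 = 10 h 39 min; less 15 min break → 10 h 24 min
Tue: 05:06–11:59 = 6 h 53 min
Wed: 06:43–12:51 = 6 h 8 min; less 75 min break → 4 h 53 min
Thu: 07:09–14:06 = 6 h 57 min; less 60 min break → 5 h 57 min
Fri: 09:59–21:27 = 11 h 28 min
Sat: 10:39–20:36 = 9 h 57 min; less 30 min break → 9 h 27 min
Sun: 05:06–14:01 = 8 h 55 min; less 45 min break → 8 h 10 min
Total: 10 h 24 min + 6 h 53 min + 4 h 53 min + 5 h 57 min + 11 h 28 min + 9 h 27 min + 8 h 10 min = 57 h 12 min.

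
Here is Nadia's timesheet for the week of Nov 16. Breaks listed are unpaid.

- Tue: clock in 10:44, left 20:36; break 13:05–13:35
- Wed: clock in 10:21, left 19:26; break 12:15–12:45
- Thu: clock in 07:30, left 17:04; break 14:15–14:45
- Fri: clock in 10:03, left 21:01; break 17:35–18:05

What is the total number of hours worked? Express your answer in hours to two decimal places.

Tue: 10:44–20:36 = 9 h 52 min; less 30 min break → 9 h 22 min
Wed: 10:21–19:26 = 9 h 5 min; less 30 min break → 8 h 35 min
Thu: 07:30–17:04 = 9 h 34 min; less 30 min break → 9 h 4 min
Fri: 10:03–21:01 = 10 h 58 min; less 30 min break → 10 h 28 min
Total: 9 h 22 min + 8 h 35 min + 9 h 4 min + 10 h 28 min = 37 h 29 min.

37.48 hours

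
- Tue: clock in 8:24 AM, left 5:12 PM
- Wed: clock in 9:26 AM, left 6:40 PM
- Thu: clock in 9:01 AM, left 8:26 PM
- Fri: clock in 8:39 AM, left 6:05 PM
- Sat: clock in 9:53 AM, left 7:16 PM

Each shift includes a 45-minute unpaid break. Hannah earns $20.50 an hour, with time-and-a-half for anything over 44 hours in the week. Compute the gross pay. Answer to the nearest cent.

$917.89

Tue: 8:24 AM–5:12 PM = 8 h 48 min; less 45 min break → 8 h 3 min
Wed: 9:26 AM–6:40 PM = 9 h 14 min; less 45 min break → 8 h 29 min
Thu: 9:01 AM–8:26 PM = 11 h 25 min; less 45 min break → 10 h 40 min
Fri: 8:39 AM–6:05 PM = 9 h 26 min; less 45 min break → 8 h 41 min
Sat: 9:53 AM–7:16 PM = 9 h 23 min; less 45 min break → 8 h 38 min
Total worked: 44 h 31 min = 2671 min.
Regular 44 h 0 min = 2640 min at $20.50/h; overtime 0 h 31 min = 31 min at $30.75/h.
Pay = (2640 × $20.50 + 31 × $30.75) ÷ 60 = $917.89.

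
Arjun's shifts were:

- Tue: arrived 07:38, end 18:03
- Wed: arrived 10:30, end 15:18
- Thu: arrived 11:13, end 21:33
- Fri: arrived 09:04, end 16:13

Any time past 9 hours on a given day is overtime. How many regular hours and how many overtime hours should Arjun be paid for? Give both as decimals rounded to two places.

Tue: 07:38–18:03 = 10 h 25 min
Wed: 10:30–15:18 = 4 h 48 min
Thu: 11:13–21:33 = 10 h 20 min
Fri: 09:04–16:13 = 7 h 9 min
Tue reg 9 h 0 min / OT 1 h 25 min; Wed reg 4 h 48 min / OT 0 h 0 min; Thu reg 9 h 0 min / OT 1 h 20 min; Fri reg 7 h 9 min / OT 0 h 0 min.
Totals: regular 29 h 57 min, overtime 2 h 45 min.

Regular 29.95 hours, overtime 2.75 hours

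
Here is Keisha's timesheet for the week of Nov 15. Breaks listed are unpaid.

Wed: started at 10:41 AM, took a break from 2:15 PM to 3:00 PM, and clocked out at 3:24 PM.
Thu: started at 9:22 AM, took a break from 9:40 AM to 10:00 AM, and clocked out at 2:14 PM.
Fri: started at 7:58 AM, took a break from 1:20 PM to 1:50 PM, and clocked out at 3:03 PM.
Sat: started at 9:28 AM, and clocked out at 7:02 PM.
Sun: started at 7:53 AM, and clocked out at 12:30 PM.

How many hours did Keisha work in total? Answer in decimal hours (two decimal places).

29.27 hours

Wed: 10:41 AM–3:24 PM = 4 h 43 min; less 45 min break → 3 h 58 min
Thu: 9:22 AM–2:14 PM = 4 h 52 min; less 20 min break → 4 h 32 min
Fri: 7:58 AM–3:03 PM = 7 h 5 min; less 30 min break → 6 h 35 min
Sat: 9:28 AM–7:02 PM = 9 h 34 min
Sun: 7:53 AM–12:30 PM = 4 h 37 min
Total: 3 h 58 min + 4 h 32 min + 6 h 35 min + 9 h 34 min + 4 h 37 min = 29 h 16 min.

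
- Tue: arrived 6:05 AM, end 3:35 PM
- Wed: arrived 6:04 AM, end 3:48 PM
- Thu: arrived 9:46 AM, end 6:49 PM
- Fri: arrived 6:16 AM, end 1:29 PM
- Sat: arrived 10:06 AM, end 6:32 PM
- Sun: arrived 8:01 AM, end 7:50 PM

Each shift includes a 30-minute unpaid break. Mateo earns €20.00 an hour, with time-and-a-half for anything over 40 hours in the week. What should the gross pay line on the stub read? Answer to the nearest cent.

€1182.50

Tue: 6:05 AM–3:35 PM = 9 h 30 min; less 30 min break → 9 h 0 min
Wed: 6:04 AM–3:48 PM = 9 h 44 min; less 30 min break → 9 h 14 min
Thu: 9:46 AM–6:49 PM = 9 h 3 min; less 30 min break → 8 h 33 min
Fri: 6:16 AM–1:29 PM = 7 h 13 min; less 30 min break → 6 h 43 min
Sat: 10:06 AM–6:32 PM = 8 h 26 min; less 30 min break → 7 h 56 min
Sun: 8:01 AM–7:50 PM = 11 h 49 min; less 30 min break → 11 h 19 min
Total worked: 52 h 45 min = 3165 min.
Regular 40 h 0 min = 2400 min at €20.00/h; overtime 12 h 45 min = 765 min at €30.00/h.
Pay = (2400 × €20.00 + 765 × €30.00) ÷ 60 = €1182.50.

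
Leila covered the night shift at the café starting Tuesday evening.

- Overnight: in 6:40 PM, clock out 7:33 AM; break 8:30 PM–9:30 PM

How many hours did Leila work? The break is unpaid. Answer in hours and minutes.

11 h 53 min

Overnight: 6:40 PM → midnight = 5 h 20 min; midnight → 7:33 AM = 7 h 33 min; span 12 h 53 min; less 60 min break → 11 h 53 min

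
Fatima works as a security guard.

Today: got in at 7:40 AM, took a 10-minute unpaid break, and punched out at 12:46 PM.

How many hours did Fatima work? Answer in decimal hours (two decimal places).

Today: 7:40 AM–12:46 PM = 5 h 6 min; less 10 min break → 4 h 56 min

4.93 hours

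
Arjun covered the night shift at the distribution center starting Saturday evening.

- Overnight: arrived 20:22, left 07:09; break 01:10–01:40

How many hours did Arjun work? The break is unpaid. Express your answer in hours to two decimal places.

10.28 hours

Overnight: 20:22 → midnight = 3 h 38 min; midnight → 07:09 = 7 h 9 min; span 10 h 47 min; less 30 min break → 10 h 17 min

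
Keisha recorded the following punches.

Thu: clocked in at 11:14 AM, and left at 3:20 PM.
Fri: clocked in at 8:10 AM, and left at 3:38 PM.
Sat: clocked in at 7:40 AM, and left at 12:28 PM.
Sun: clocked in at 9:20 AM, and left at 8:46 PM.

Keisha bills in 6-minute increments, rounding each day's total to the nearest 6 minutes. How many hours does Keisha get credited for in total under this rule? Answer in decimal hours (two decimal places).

Thu: 11:14 AM–3:20 PM = 4 h 6 min → rounds to 4 h 6 min
Fri: 8:10 AM–3:38 PM = 7 h 28 min → rounds to 7 h 30 min
Sat: 7:40 AM–12:28 PM = 4 h 48 min → rounds to 4 h 48 min
Sun: 9:20 AM–8:46 PM = 11 h 26 min → rounds to 11 h 24 min
Total credited: 27 h 48 min.

27.80 hours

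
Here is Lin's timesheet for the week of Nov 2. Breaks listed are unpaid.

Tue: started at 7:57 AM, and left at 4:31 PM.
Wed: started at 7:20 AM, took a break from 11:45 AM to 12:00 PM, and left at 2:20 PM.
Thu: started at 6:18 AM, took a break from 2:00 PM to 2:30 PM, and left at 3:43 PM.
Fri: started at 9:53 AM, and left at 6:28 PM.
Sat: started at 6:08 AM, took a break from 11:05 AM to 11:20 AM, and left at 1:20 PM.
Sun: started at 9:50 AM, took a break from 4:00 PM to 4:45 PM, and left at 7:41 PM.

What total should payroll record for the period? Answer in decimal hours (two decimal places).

Tue: 7:57 AM–4:31 PM = 8 h 34 min
Wed: 7:20 AM–2:20 PM = 7 h 0 min; less 15 min break → 6 h 45 min
Thu: 6:18 AM–3:43 PM = 9 h 25 min; less 30 min break → 8 h 55 min
Fri: 9:53 AM–6:28 PM = 8 h 35 min
Sat: 6:08 AM–1:20 PM = 7 h 12 min; less 15 min break → 6 h 57 min
Sun: 9:50 AM–7:41 PM = 9 h 51 min; less 45 min break → 9 h 6 min
Total: 8 h 34 min + 6 h 45 min + 8 h 55 min + 8 h 35 min + 6 h 57 min + 9 h 6 min = 48 h 52 min.

48.87 hours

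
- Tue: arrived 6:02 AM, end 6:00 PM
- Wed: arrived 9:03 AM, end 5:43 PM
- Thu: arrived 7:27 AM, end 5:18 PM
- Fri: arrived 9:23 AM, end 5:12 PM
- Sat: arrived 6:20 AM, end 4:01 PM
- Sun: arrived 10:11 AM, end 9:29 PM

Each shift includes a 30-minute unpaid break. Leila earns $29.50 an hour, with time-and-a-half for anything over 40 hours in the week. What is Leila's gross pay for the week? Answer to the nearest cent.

Tue: 6:02 AM–6:00 PM = 11 h 58 min; less 30 min break → 11 h 28 min
Wed: 9:03 AM–5:43 PM = 8 h 40 min; less 30 min break → 8 h 10 min
Thu: 7:27 AM–5:18 PM = 9 h 51 min; less 30 min break → 9 h 21 min
Fri: 9:23 AM–5:12 PM = 7 h 49 min; less 30 min break → 7 h 19 min
Sat: 6:20 AM–4:01 PM = 9 h 41 min; less 30 min break → 9 h 11 min
Sun: 10:11 AM–9:29 PM = 11 h 18 min; less 30 min break → 10 h 48 min
Total worked: 56 h 17 min = 3377 min.
Regular 40 h 0 min = 2400 min at $29.50/h; overtime 16 h 17 min = 977 min at $44.25/h.
Pay = (2400 × $29.50 + 977 × $44.25) ÷ 60 = $1900.54.

$1900.54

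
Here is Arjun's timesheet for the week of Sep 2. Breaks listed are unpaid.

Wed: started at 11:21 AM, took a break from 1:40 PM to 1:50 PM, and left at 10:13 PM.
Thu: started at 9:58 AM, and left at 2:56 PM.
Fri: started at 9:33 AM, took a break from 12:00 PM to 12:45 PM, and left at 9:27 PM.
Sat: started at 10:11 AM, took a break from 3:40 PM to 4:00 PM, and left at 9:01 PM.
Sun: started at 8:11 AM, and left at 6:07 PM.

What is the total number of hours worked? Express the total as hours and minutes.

Wed: 11:21 AM–10:13 PM = 10 h 52 min; less 10 min break → 10 h 42 min
Thu: 9:58 AM–2:56 PM = 4 h 58 min
Fri: 9:33 AM–9:27 PM = 11 h 54 min; less 45 min break → 11 h 9 min
Sat: 10:11 AM–9:01 PM = 10 h 50 min; less 20 min break → 10 h 30 min
Sun: 8:11 AM–6:07 PM = 9 h 56 min
Total: 10 h 42 min + 4 h 58 min + 11 h 9 min + 10 h 30 min + 9 h 56 min = 47 h 15 min.

47 h 15 min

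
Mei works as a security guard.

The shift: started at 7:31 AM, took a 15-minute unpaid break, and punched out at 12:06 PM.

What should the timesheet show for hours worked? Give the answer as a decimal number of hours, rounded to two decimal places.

The shift: 7:31 AM–12:06 PM = 4 h 35 min; less 15 min break → 4 h 20 min

4.33 hours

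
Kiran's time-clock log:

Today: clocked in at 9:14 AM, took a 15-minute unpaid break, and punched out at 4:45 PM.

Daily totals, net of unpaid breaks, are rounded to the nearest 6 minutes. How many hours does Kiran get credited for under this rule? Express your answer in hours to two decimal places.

Today: 9:14 AM–4:45 PM = 7 h 31 min − 15 min = 7 h 16 min → rounds to 7 h 18 min

7.30 hours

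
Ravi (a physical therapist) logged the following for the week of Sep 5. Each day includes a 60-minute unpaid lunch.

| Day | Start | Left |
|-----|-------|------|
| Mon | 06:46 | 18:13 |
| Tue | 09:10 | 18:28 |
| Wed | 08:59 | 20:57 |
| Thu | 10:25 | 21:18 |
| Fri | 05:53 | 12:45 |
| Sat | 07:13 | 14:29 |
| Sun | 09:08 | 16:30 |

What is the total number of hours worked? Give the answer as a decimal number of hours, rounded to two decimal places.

Mon: 06:46–18:13 = 11 h 27 min; less 60 min break → 10 h 27 min
Tue: 09:10–18:28 = 9 h 18 min; less 60 min break → 8 h 18 min
Wed: 08:59–20:57 = 11 h 58 min; less 60 min break → 10 h 58 min
Thu: 10:25–21:18 = 10 h 53 min; less 60 min break → 9 h 53 min
Fri: 05:53–12:45 = 6 h 52 min; less 60 min break → 5 h 52 min
Sat: 07:13–14:29 = 7 h 16 min; less 60 min break → 6 h 16 min
Sun: 09:08–16:30 = 7 h 22 min; less 60 min break → 6 h 22 min
Total: 10 h 27 min + 8 h 18 min + 10 h 58 min + 9 h 53 min + 5 h 52 min + 6 h 16 min + 6 h 22 min = 58 h 6 min.

58.10 hours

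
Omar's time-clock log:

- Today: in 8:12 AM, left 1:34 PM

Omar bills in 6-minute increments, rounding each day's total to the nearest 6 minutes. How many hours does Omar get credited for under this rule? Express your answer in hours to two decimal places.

Today: 8:12 AM–1:34 PM = 5 h 22 min → rounds to 5 h 24 min

5.40 hours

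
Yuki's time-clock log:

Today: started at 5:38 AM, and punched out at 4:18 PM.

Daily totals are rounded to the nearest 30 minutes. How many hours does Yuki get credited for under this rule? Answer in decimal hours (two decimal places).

Today: 5:38 AM–4:18 PM = 10 h 40 min → rounds to 10 h 30 min

10.50 hours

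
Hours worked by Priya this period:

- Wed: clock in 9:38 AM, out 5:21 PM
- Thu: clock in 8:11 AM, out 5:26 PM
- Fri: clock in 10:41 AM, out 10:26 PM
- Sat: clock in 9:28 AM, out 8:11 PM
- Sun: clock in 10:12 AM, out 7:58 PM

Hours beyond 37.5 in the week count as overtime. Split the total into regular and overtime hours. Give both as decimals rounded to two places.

Wed: 9:38 AM–5:21 PM = 7 h 43 min
Thu: 8:11 AM–5:26 PM = 9 h 15 min
Fri: 10:41 AM–10:26 PM = 11 h 45 min
Sat: 9:28 AM–8:11 PM = 10 h 43 min
Sun: 10:12 AM–7:58 PM = 9 h 46 min
Total worked: 49 h 12 min = 49.20 h.
Threshold 37.5 h → overtime 11 h 42 min, regular 37 h 30 min.

Regular 37.50 hours, overtime 11.70 hours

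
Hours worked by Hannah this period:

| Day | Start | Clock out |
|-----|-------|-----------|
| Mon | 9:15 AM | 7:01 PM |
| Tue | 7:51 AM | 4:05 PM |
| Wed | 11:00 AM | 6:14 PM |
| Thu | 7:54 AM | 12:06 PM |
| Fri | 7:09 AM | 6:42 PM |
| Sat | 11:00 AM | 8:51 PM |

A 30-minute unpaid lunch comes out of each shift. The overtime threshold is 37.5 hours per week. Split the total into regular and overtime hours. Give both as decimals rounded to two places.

Mon: 9:15 AM–7:01 PM = 9 h 46 min; less 30 min break → 9 h 16 min
Tue: 7:51 AM–4:05 PM = 8 h 14 min; less 30 min break → 7 h 44 min
Wed: 11:00 AM–6:14 PM = 7 h 14 min; less 30 min break → 6 h 44 min
Thu: 7:54 AM–12:06 PM = 4 h 12 min; less 30 min break → 3 h 42 min
Fri: 7:09 AM–6:42 PM = 11 h 33 min; less 30 min break → 11 h 3 min
Sat: 11:00 AM–8:51 PM = 9 h 51 min; less 30 min break → 9 h 21 min
Total worked: 47 h 50 min = 47.83 h.
Threshold 37.5 h → overtime 10 h 20 min, regular 37 h 30 min.

Regular 37.50 hours, overtime 10.33 hours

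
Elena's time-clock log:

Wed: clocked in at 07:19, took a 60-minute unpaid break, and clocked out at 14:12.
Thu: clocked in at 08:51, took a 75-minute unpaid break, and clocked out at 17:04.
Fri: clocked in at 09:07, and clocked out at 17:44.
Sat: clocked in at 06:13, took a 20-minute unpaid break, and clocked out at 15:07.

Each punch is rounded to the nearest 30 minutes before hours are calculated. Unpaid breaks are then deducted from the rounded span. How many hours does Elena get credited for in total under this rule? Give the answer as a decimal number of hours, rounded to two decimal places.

29.42 hours

Wed: in 07:19→07:30, out 14:12→14:00; 6 h 30 min − 60 min = 5 h 30 min
Thu: in 08:51→09:00, out 17:04→17:00; 8 h 0 min − 75 min = 6 h 45 min
Fri: in 09:07→09:00, out 17:44→17:30; 8 h 30 min
Sat: in 06:13→06:00, out 15:07→15:00; 9 h 0 min − 20 min = 8 h 40 min
Total credited: 29 h 25 min.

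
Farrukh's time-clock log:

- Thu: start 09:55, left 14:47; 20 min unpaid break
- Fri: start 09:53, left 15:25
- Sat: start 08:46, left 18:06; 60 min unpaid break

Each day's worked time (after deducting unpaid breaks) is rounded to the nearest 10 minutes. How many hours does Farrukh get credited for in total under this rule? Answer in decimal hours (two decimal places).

Thu: 09:55–14:47 = 4 h 52 min − 20 min = 4 h 32 min → rounds to 4 h 30 min
Fri: 09:53–15:25 = 5 h 32 min → rounds to 5 h 30 min
Sat: 08:46–18:06 = 9 h 20 min − 60 min = 8 h 20 min → rounds to 8 h 20 min
Total credited: 18 h 20 min.

18.33 hours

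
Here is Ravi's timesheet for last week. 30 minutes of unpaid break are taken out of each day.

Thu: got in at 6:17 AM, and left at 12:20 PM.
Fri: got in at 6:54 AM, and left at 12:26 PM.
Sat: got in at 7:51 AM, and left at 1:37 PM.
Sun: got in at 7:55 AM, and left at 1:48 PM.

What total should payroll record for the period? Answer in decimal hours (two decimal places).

21.23 hours

Thu: 6:17 AM–12:20 PM = 6 h 3 min; less 30 min break → 5 h 33 min
Fri: 6:54 AM–12:26 PM = 5 h 32 min; less 30 min break → 5 h 2 min
Sat: 7:51 AM–1:37 PM = 5 h 46 min; less 30 min break → 5 h 16 min
Sun: 7:55 AM–1:48 PM = 5 h 53 min; less 30 min break → 5 h 23 min
Total: 5 h 33 min + 5 h 2 min + 5 h 16 min + 5 h 23 min = 21 h 14 min.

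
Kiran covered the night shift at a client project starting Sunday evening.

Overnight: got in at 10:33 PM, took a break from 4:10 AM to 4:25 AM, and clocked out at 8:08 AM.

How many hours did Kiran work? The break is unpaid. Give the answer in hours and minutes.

Overnight: 10:33 PM → midnight = 1 h 27 min; midnight → 8:08 AM = 8 h 8 min; span 9 h 35 min; less 15 min break → 9 h 20 min

9 h 20 min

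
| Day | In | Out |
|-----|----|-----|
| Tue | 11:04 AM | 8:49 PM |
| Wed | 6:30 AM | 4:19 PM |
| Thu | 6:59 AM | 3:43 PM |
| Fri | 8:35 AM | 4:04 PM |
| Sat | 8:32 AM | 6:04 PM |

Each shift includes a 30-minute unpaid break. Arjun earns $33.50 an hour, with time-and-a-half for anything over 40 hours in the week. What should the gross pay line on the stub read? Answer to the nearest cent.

Tue: 11:04 AM–8:49 PM = 9 h 45 min; less 30 min break → 9 h 15 min
Wed: 6:30 AM–4:19 PM = 9 h 49 min; less 30 min break → 9 h 19 min
Thu: 6:59 AM–3:43 PM = 8 h 44 min; less 30 min break → 8 h 14 min
Fri: 8:35 AM–4:04 PM = 7 h 29 min; less 30 min break → 6 h 59 min
Sat: 8:32 AM–6:04 PM = 9 h 32 min; less 30 min break → 9 h 2 min
Total worked: 42 h 49 min = 2569 min.
Regular 40 h 0 min = 2400 min at $33.50/h; overtime 2 h 49 min = 169 min at $50.25/h.
Pay = (2400 × $33.50 + 169 × $50.25) ÷ 60 = $1481.54.

$1481.54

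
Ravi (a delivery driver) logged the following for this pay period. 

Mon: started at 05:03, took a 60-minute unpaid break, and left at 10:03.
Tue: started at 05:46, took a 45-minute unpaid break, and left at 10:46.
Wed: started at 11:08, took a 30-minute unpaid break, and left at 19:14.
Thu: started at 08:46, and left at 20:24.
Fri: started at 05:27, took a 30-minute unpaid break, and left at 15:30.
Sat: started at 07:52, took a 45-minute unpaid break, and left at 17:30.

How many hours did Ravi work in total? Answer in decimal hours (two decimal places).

45.92 hours

Mon: 05:03–10:03 = 5 h 0 min; less 60 min break → 4 h 0 min
Tue: 05:46–10:46 = 5 h 0 min; less 45 min break → 4 h 15 min
Wed: 11:08–19:14 = 8 h 6 min; less 30 min break → 7 h 36 min
Thu: 08:46–20:24 = 11 h 38 min
Fri: 05:27–15:30 = 10 h 3 min; less 30 min break → 9 h 33 min
Sat: 07:52–17:30 = 9 h 38 min; less 45 min break → 8 h 53 min
Total: 4 h 0 min + 4 h 15 min + 7 h 36 min + 11 h 38 min + 9 h 33 min + 8 h 53 min = 45 h 55 min.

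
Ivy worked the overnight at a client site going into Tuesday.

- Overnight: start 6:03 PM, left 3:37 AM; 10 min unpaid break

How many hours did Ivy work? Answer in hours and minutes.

Overnight: 6:03 PM → midnight = 5 h 57 min; midnight → 3:37 AM = 3 h 37 min; span 9 h 34 min; less 10 min break → 9 h 24 min

9 h 24 min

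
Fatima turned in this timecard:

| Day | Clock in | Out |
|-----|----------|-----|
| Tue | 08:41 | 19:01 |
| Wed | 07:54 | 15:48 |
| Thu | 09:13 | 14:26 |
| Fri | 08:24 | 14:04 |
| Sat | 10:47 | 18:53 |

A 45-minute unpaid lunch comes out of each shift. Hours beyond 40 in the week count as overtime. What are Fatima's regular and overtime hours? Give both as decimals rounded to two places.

Regular 33.47 hours, overtime 0.00 hours

Tue: 08:41–19:01 = 10 h 20 min; less 45 min break → 9 h 35 min
Wed: 07:54–15:48 = 7 h 54 min; less 45 min break → 7 h 9 min
Thu: 09:13–14:26 = 5 h 13 min; less 45 min break → 4 h 28 min
Fri: 08:24–14:04 = 5 h 40 min; less 45 min break → 4 h 55 min
Sat: 10:47–18:53 = 8 h 6 min; less 45 min break → 7 h 21 min
Total worked: 33 h 28 min = 33.47 h.
Threshold 40 h → overtime 0 h 0 min, regular 33 h 28 min.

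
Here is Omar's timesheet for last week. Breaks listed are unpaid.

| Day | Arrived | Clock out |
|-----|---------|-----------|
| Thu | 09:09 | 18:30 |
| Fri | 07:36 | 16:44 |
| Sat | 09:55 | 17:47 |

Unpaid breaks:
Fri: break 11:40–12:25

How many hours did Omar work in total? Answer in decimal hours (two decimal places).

Thu: 09:09–18:30 = 9 h 21 min
Fri: 07:36–16:44 = 9 h 8 min; less 45 min break → 8 h 23 min
Sat: 09:55–17:47 = 7 h 52 min
Total: 9 h 21 min + 8 h 23 min + 7 h 52 min = 25 h 36 min.

25.60 hours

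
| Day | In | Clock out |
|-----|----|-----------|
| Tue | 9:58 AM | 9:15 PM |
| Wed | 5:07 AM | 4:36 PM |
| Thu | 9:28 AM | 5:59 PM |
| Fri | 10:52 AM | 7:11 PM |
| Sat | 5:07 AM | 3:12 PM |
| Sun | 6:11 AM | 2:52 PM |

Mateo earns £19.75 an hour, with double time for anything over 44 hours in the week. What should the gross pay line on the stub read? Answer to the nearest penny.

£1436.48

Tue: 9:58 AM–9:15 PM = 11 h 17 min
Wed: 5:07 AM–4:36 PM = 11 h 29 min
Thu: 9:28 AM–5:59 PM = 8 h 31 min
Fri: 10:52 AM–7:11 PM = 8 h 19 min
Sat: 5:07 AM–3:12 PM = 10 h 5 min
Sun: 6:11 AM–2:52 PM = 8 h 41 min
Total worked: 58 h 22 min = 3502 min.
Regular 44 h 0 min = 2640 min at £19.75/h; overtime 14 h 22 min = 862 min at £39.50/h.
Pay = (2640 × £19.75 + 862 × £39.50) ÷ 60 = £1436.48.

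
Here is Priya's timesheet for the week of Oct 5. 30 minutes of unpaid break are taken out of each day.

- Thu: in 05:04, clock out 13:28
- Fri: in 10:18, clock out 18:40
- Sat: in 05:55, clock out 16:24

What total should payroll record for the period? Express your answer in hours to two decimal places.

Thu: 05:04–13:28 = 8 h 24 min; less 30 min break → 7 h 54 min
Fri: 10:18–18:40 = 8 h 22 min; less 30 min break → 7 h 52 min
Sat: 05:55–16:24 = 10 h 29 min; less 30 min break → 9 h 59 min
Total: 7 h 54 min + 7 h 52 min + 9 h 59 min = 25 h 45 min.

25.75 hours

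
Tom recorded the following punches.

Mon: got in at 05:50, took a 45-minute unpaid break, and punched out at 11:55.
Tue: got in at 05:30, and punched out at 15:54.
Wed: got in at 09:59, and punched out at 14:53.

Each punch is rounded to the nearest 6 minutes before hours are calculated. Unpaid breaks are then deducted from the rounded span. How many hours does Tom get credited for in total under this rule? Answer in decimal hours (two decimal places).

Mon: in 05:50→05:48, out 11:55→11:54; 6 h 6 min − 45 min = 5 h 21 min
Tue: in 05:30→05:30, out 15:54→15:54; 10 h 24 min
Wed: in 09:59→10:00, out 14:53→14:54; 4 h 54 min
Total credited: 20 h 39 min.

20.65 hours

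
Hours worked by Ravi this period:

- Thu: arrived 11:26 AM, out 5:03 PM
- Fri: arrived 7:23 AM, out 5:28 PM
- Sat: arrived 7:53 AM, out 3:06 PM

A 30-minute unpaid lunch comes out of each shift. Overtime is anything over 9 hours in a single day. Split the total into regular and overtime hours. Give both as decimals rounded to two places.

Regular 20.83 hours, overtime 0.58 hours

Thu: 11:26 AM–5:03 PM = 5 h 37 min; less 30 min break → 5 h 7 min
Fri: 7:23 AM–5:28 PM = 10 h 5 min; less 30 min break → 9 h 35 min
Sat: 7:53 AM–3:06 PM = 7 h 13 min; less 30 min break → 6 h 43 min
Thu reg 5 h 7 min / OT 0 h 0 min; Fri reg 9 h 0 min / OT 0 h 35 min; Sat reg 6 h 43 min / OT 0 h 0 min.
Totals: regular 20 h 50 min, overtime 0 h 35 min.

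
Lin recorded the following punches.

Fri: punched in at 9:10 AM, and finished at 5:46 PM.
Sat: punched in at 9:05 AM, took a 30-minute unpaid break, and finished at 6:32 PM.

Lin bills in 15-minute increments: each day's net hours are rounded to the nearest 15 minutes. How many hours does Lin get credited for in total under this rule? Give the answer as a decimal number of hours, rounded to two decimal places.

Fri: 9:10 AM–5:46 PM = 8 h 36 min → rounds to 8 h 30 min
Sat: 9:05 AM–6:32 PM = 9 h 27 min − 30 min = 8 h 57 min → rounds to 9 h 0 min
Total credited: 17 h 30 min.

17.50 hours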